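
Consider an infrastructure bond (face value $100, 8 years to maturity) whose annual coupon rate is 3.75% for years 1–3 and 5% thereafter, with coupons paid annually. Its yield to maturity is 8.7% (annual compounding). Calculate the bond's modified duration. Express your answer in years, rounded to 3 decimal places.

6.262 years

Periodic yield y = 0.087. First find Macaulay duration:
  t   CF        PV=CF/(1+0.087)^t    t·PV
  1         3.75         3.4499         3.4499
  2         3.75         3.1737         6.3475
  3         3.75         2.9197         8.7592
  4         5.00         3.5814        14.3256
  5         5.00         3.2947        16.4737
  6         5.00         3.0310        18.1863
  7         5.00         2.7885        19.5192
  8       105.00        53.8707       430.9659
  Σ                     76.1097       518.0272
P = 76.1097; Macaulay duration = 518.0272 / 76.1097 = 6.80632 years.
Modified duration = D_Mac / (1 + y) = 6.80632 / 1.087 = 6.26157 years.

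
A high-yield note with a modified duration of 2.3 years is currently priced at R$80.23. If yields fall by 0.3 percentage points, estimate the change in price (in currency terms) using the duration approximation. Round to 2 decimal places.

+R$0.55

Duration approximation: ΔP/P ≈ -D_mod · Δy = -2.3 × (-0.003) = +0.006900.
ΔP ≈ 80.23 × (+0.006900) = +0.553587.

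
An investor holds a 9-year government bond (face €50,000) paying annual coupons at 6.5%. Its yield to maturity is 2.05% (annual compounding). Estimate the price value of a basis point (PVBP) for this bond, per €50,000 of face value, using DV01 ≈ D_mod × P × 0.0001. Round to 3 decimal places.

€49.351

Periodic yield y = 0.0205.
  t   CF        PV=CF/(1+0.0205)^t    t·PV
  1     3,250.00     3,184.7134     3,184.7134
  2     3,250.00     3,120.7382     6,241.4765
  3     3,250.00     3,058.0483     9,174.1448
  4     3,250.00     2,996.6176    11,986.4704
  5     3,250.00     2,936.4210    14,682.1048
  6     3,250.00     2,877.4336    17,264.6014
  7     3,250.00     2,819.6311    19,737.4180
  8     3,250.00     2,762.9898    22,103.9188
  9    53,250.00    44,361.1229   399,250.1060
  Σ                 68,117.7159   503,624.9539
P = 68,117.7159; D_Mac = 7.39345 yrs; D_mod = 7.24493 yrs.
DV01 ≈ 7.24493 × 68,117.7159 × 0.0001 = 49.350804.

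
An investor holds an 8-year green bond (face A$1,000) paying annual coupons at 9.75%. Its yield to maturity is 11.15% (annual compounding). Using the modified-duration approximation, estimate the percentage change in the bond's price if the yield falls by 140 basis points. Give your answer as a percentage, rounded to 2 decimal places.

+7.34%

Periodic yield y = 0.1115. Modified duration first:
  t   CF        PV=CF/(1+0.1115)^t    t·PV
  1        97.50        87.7193        87.7193
  2        97.50        78.9197       157.8395
  3        97.50        71.0029       213.0088
  4        97.50        63.8803       255.5211
  5        97.50        57.4721       287.3606
  6        97.50        51.7068       310.2409
  7        97.50        46.5199       325.6390
  8     1,097.50       471.1170     3,768.9361
  Σ                    928.3381     5,406.2653
P = 928.3381; D_Mac = 5.82360 yrs; D_mod = 5.82360/(1+0.1115) = 5.23940 yrs.
ΔP/P ≈ -D_mod · Δy = -5.23940 × (-0.014) = +0.073352 = +7.3352%.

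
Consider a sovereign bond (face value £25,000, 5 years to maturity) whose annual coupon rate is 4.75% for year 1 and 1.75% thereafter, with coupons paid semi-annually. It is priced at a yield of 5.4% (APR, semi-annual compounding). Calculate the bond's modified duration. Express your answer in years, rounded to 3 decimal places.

Periodic yield y = 0.027. First find Macaulay duration:
  t   CF        PV=CF/(1+0.027)^t    t·PV
  1       593.75       578.1402       578.1402
  2       593.75       562.9408     1,125.8816
  3       218.75       201.9467       605.8401
  4       218.75       196.6375       786.5499
  5       218.75       191.4678       957.3392
  6       218.75       186.4341     1,118.6047
  7       218.75       181.5327     1,270.7292
  8       218.75       176.7602     1,414.0817
  9       218.75       172.1132     1,549.0184
  10   25,218.75    19,320.5338   193,205.3377
  Σ                 21,768.5070   202,611.5227
P = 21,768.5070; Macaulay duration = 202,611.5227 / 21,768.5070 = 9.30755 half-year periods = 4.65378 years.
Modified duration = D_Mac / (1 + y) = 4.65378 / 1.027 = 4.53143 years.

4.531 years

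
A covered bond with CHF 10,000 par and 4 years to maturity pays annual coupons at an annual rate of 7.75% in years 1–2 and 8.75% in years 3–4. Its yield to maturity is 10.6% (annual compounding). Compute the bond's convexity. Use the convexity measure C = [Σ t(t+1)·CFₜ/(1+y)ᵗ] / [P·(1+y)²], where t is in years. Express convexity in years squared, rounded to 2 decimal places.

13.99

With y = 0.106:
  t   CF        PV=CF/(1+0.106)^t    t·PV        t(t+1)·PV
  1       775.00       700.7233       700.7233       1,401.4467
  2       775.00       633.5654     1,267.1308       3,801.3924
  3       875.00       646.7593     1,940.2779       7,761.1114
  4    10,875.00     7,267.8969    29,071.5876     145,357.9379
  Σ                  9,248.9449    32,979.7196     158,321.8884
P = 9,248.9449.
Convexity = Σ t(t+1)·PV / [P·(1+y)²] = 158,321.8884 / (9,248.9449 × 1.223236) = 13.99389.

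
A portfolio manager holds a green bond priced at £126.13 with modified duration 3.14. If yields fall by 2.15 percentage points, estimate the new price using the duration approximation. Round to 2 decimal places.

Duration approximation: ΔP/P ≈ -D_mod · Δy = -3.14 × (-0.0215) = +0.067510.
New price ≈ 126.13 × (1 + 0.067510) = 134.6450363.

£134.65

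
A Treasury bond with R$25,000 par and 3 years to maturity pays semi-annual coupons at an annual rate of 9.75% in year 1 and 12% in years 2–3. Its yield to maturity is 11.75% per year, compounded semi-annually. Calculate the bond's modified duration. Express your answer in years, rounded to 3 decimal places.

2.500 years

Periodic yield y = 0.05875. First find Macaulay duration:
  t   CF        PV=CF/(1+0.05875)^t    t·PV
  1     1,218.75     1,151.1216     1,151.1216
  2     1,218.75     1,087.2459     2,174.4918
  3     1,500.00     1,263.8950     3,791.6849
  4     1,500.00     1,193.7615     4,775.0460
  5     1,500.00     1,127.5197     5,637.5985
  6    26,500.00    18,814.1817   112,885.0902
  Σ                 24,637.7254   130,415.0331
P = 24,637.7254; Macaulay duration = 130,415.0331 / 24,637.7254 = 5.29331 half-year periods = 2.64665 years.
Modified duration = D_Mac / (1 + y) = 2.64665 / 1.05875 = 2.49979 years.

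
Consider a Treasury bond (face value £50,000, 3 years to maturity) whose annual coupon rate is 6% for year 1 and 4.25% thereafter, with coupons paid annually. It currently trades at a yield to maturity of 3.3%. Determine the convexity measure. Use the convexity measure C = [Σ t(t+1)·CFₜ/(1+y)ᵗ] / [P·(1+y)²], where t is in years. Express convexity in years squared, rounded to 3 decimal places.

10.509

With y = 0.033:
  t   CF        PV=CF/(1+0.033)^t    t·PV        t(t+1)·PV
  1     3,000.00     2,904.1626     2,904.1626       5,808.3253
  2     2,125.00     1,991.3990     3,982.7981      11,948.3942
  3    52,125.00    47,287.3638   141,862.0914     567,448.3656
  Σ                 52,182.9255   148,749.0521     585,205.0851
P = 52,182.9255.
Convexity = Σ t(t+1)·PV / [P·(1+y)²] = 585,205.0851 / (52,182.9255 × 1.067089) = 10.50943.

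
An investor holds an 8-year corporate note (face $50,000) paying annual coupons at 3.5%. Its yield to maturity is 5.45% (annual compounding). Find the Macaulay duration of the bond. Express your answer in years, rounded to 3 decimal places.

Periodic yield y = 0.0545. Discount each cash flow and weight by its year:
  t   CF        PV=CF/(1+0.0545)^t    t·PV
  1     1,750.00     1,659.5543     1,659.5543
  2     1,750.00     1,573.7831     3,147.5662
  3     1,750.00     1,492.4449     4,477.3346
  4     1,750.00     1,415.3104     5,661.2418
  5     1,750.00     1,342.1626     6,710.8129
  6     1,750.00     1,272.7952     7,636.7715
  7     1,750.00     1,207.0130     8,449.0912
  8    51,750.00    33,848.3639   270,786.9113
  Σ                 43,811.4275   308,529.2838
Price P = Σ PV = 43,811.4275.
Macaulay duration = Σ(t·PV) / P = 308,529.2838 / 43,811.4275 = 7.04221 years.

7.042 years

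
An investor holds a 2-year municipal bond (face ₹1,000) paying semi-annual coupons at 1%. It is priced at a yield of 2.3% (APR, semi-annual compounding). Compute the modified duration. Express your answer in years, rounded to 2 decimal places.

Periodic yield y = 0.0115. First find Macaulay duration:
  t   CF        PV=CF/(1+0.0115)^t    t·PV
  1         5.00         4.9432         4.9432
  2         5.00         4.8870         9.7739
  3         5.00         4.8314        14.4942
  4     1,005.00       960.0691     3,840.2766
  Σ                    974.7306     3,869.4878
P = 974.7306; Macaulay duration = 3,869.4878 / 974.7306 = 3.96980 half-year periods = 1.98490 years.
Modified duration = D_Mac / (1 + y) = 1.98490 / 1.0115 = 1.96233 years.

1.96 years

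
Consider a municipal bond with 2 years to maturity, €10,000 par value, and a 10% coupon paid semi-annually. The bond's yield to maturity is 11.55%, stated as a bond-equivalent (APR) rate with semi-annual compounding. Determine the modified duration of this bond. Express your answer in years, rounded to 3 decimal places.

Periodic yield y = 0.05775. First find Macaulay duration:
  t   CF        PV=CF/(1+0.05775)^t    t·PV
  1       500.00       472.7015       472.7015
  2       500.00       446.8934       893.7868
  3       500.00       422.4943     1,267.4830
  4    10,500.00     8,387.9757    33,551.9028
  Σ                  9,730.0649    36,185.8741
P = 9,730.0649; Macaulay duration = 36,185.8741 / 9,730.0649 = 3.71898 half-year periods = 1.85949 years.
Modified duration = D_Mac / (1 + y) = 1.85949 / 1.05775 = 1.75797 years.

1.758 years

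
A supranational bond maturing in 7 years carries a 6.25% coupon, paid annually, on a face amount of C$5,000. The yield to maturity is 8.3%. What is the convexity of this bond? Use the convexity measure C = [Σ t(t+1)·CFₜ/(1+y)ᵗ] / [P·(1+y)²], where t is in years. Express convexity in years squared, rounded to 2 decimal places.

With y = 0.083:
  t   CF        PV=CF/(1+0.083)^t    t·PV        t(t+1)·PV
  1       312.50       288.5503       288.5503         577.1006
  2       312.50       266.4361       532.8722       1,598.6167
  3       312.50       246.0167       738.0502       2,952.2008
  4       312.50       227.1623       908.6491       4,543.2454
  5       312.50       209.7528     1,048.7639       6,292.5836
  6       312.50       193.6775     1,162.0653       8,134.4571
  7     5,312.50     3,040.1831    21,281.2820     170,250.2560
  Σ                  4,471.7789    25,960.2331     194,348.4603
P = 4,471.7789.
Convexity = Σ t(t+1)·PV / [P·(1+y)²] = 194,348.4603 / (4,471.7789 × 1.172889) = 37.05475.

37.05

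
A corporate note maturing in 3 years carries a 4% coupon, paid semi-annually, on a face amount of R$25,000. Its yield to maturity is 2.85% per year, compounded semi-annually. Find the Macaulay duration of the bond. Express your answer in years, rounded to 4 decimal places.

2.8595 years

Periodic yield y = 0.01425. Discount each cash flow and weight by its period:
  t   CF        PV=CF/(1+0.01425)^t    t·PV
  1       500.00       492.9751       492.9751
  2       500.00       486.0489       972.0978
  3       500.00       479.2200     1,437.6601
  4       500.00       472.4871     1,889.9483
  5       500.00       465.8487     2,329.2437
  6    25,500.00    23,424.4867   140,546.9199
  Σ                 25,821.0665   147,668.8449
Price P = Σ PV = 25,821.0665.
Macaulay duration = Σ(t·PV) / P = 147,668.8449 / 25,821.0665 = 5.71893 half-year periods.
In years: 5.71893 / 2 = 2.85946 years.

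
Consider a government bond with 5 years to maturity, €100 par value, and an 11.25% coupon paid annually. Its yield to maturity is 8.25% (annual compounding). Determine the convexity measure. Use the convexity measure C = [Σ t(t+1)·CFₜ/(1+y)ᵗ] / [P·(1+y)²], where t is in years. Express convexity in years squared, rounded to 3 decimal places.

With y = 0.0825:
  t   CF        PV=CF/(1+0.0825)^t    t·PV        t(t+1)·PV
  1        11.25        10.3926        10.3926          20.7852
  2        11.25         9.6006        19.2011          57.6034
  3        11.25         8.8689        26.6066         106.4266
  4        11.25         8.1930        32.7718         163.8592
  5       111.25        74.8446       374.2230       2,245.3381
  Σ                    111.8996       463.1952       2,594.0125
P = 111.8996.
Convexity = Σ t(t+1)·PV / [P·(1+y)²] = 2,594.0125 / (111.8996 × 1.171806) = 19.78279.

19.783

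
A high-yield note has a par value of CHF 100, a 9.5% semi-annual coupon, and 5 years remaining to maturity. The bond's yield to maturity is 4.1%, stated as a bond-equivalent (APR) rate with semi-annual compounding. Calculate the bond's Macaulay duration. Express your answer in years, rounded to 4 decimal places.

Periodic yield y = 0.0205. Discount each cash flow and weight by its period:
  t   CF        PV=CF/(1+0.0205)^t    t·PV
  1         4.75         4.6546         4.6546
  2         4.75         4.5611         9.1222
  3         4.75         4.4695        13.4084
  4         4.75         4.3797        17.5187
  5         4.75         4.2917        21.4585
  6         4.75         4.2055        25.2329
  7         4.75         4.1210        28.8470
  8         4.75         4.0382        32.3057
  9         4.75         3.9571        35.6139
  10      104.75        85.5114       855.1139
  Σ                    124.1897     1,043.2756
Price P = Σ PV = 124.1897.
Macaulay duration = Σ(t·PV) / P = 1,043.2756 / 124.1897 = 8.40066 half-year periods.
In years: 8.40066 / 2 = 4.20033 years.

4.2003 years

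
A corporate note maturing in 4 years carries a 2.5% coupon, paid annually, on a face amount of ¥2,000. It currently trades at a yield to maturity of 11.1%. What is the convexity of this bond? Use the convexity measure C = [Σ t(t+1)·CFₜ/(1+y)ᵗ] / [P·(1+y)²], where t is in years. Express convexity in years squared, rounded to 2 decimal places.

15.28

With y = 0.111:
  t   CF        PV=CF/(1+0.111)^t    t·PV        t(t+1)·PV
  1        50.00        45.0045        45.0045          90.0090
  2        50.00        40.5081        81.0162         243.0486
  3        50.00        36.4609       109.3828         437.5312
  4     2,050.00     1,345.5431     5,382.1725      26,910.8627
  Σ                  1,467.5167     5,617.5761      27,681.4516
P = 1,467.5167.
Convexity = Σ t(t+1)·PV / [P·(1+y)²] = 27,681.4516 / (1,467.5167 × 1.234321) = 15.28191.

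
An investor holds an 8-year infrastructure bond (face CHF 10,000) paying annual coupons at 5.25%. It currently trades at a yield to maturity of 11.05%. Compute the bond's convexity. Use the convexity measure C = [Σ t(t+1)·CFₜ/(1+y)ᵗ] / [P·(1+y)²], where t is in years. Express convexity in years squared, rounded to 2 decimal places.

43.64

With y = 0.1105:
  t   CF        PV=CF/(1+0.1105)^t    t·PV        t(t+1)·PV
  1       525.00       472.7600       472.7600         945.5200
  2       525.00       425.7182       851.4363       2,554.3090
  3       525.00       383.3572     1,150.0716       4,600.2863
  4       525.00       345.2113     1,380.8454       6,904.2268
  5       525.00       310.8612     1,554.3059       9,325.8354
  6       525.00       279.9290     1,679.5741      11,757.0189
  7       525.00       252.0748     1,764.5233      14,116.1866
  8    10,525.00     4,550.6518    36,405.2140     327,646.9261
  Σ                  7,020.5634    45,258.7306     377,850.3090
P = 7,020.5634.
Convexity = Σ t(t+1)·PV / [P·(1+y)²] = 377,850.3090 / (7,020.5634 × 1.233210) = 43.64261.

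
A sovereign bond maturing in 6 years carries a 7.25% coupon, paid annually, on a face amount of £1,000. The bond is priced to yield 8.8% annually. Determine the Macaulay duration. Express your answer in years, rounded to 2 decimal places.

5.03 years

Periodic yield y = 0.088. Discount each cash flow and weight by its year:
  t   CF        PV=CF/(1+0.088)^t    t·PV
  1        72.50        66.6360        66.6360
  2        72.50        61.2464       122.4927
  3        72.50        56.2926       168.8778
  4        72.50        51.7395       206.9581
  5        72.50        47.5547       237.7735
  6     1,072.50       646.5825     3,879.4948
  Σ                    930.0517     4,682.2330
Price P = Σ PV = 930.0517.
Macaulay duration = Σ(t·PV) / P = 4,682.2330 / 930.0517 = 5.03438 years.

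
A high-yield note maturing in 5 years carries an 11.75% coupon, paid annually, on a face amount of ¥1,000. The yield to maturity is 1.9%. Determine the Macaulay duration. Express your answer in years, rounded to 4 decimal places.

Periodic yield y = 0.019. Discount each cash flow and weight by its year:
  t   CF        PV=CF/(1+0.019)^t    t·PV
  1       117.50       115.3091       115.3091
  2       117.50       113.1591       226.3182
  3       117.50       111.0492       333.1475
  4       117.50       108.9786       435.9143
  5     1,117.50     1,017.1303     5,085.6517
  Σ                  1,465.6263     6,196.3409
Price P = Σ PV = 1,465.6263.
Macaulay duration = Σ(t·PV) / P = 6,196.3409 / 1,465.6263 = 4.22778 years.

4.2278 years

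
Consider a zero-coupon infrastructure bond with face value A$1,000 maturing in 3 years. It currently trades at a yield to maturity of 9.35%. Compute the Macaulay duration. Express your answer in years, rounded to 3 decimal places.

A zero-coupon bond has a single cash flow at maturity, so its Macaulay duration equals its maturity: 3 years.

3.000 years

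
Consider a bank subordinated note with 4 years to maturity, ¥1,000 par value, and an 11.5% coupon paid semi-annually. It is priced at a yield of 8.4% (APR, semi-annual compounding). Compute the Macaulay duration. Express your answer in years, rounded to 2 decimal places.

3.35 years

Periodic yield y = 0.042. Discount each cash flow and weight by its period:
  t   CF        PV=CF/(1+0.042)^t    t·PV
  1        57.50        55.1823        55.1823
  2        57.50        52.9581       105.9162
  3        57.50        50.8235       152.4705
  4        57.50        48.7750       195.0999
  5        57.50        46.8090       234.0449
  6        57.50        44.9223       269.5335
  7        57.50        43.1116       301.7810
  8     1,057.50       760.9193     6,087.3547
  Σ                  1,103.5011     7,401.3831
Price P = Σ PV = 1,103.5011.
Macaulay duration = Σ(t·PV) / P = 7,401.3831 / 1,103.5011 = 6.70718 half-year periods.
In years: 6.70718 / 2 = 3.35359 years.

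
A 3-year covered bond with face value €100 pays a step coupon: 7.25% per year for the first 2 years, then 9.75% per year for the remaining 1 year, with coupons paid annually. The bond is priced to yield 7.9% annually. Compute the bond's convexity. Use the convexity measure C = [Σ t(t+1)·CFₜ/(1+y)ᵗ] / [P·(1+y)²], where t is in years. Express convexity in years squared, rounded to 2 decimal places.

9.41

With y = 0.079:
  t   CF        PV=CF/(1+0.079)^t    t·PV        t(t+1)·PV
  1         7.25         6.7192         6.7192          13.4384
  2         7.25         6.2272        12.4545          37.3634
  3       109.75        87.3655       262.0966       1,048.3866
  Σ                    100.3120       281.2703       1,099.1883
P = 100.3120.
Convexity = Σ t(t+1)·PV / [P·(1+y)²] = 1,099.1883 / (100.3120 × 1.164241) = 9.41188.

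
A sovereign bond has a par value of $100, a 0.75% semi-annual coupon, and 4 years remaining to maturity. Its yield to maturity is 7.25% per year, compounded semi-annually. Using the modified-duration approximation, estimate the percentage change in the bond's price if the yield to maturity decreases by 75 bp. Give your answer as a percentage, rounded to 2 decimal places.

Periodic yield y = 0.03625. Modified duration first:
  t   CF        PV=CF/(1+0.03625)^t    t·PV
  1        0.375         0.3619         0.3619
  2        0.375         0.3492         0.6984
  3        0.375         0.3370         1.0110
  4        0.375         0.3252         1.3009
  5        0.375         0.3138         1.5692
  6        0.375         0.3029         1.8172
  7        0.375         0.2923         2.0459
  8      100.375        75.4934       603.9475
  Σ                     77.7757       612.7520
P = 77.7757; D_Mac = 7.87845 half-year periods = 3.93922 yrs; D_mod = 3.93922/(1+0.03625) = 3.80142 yrs.
ΔP/P ≈ -D_mod · Δy = -3.80142 × (-0.0075) = +0.028511 = +2.8511%.

+2.85%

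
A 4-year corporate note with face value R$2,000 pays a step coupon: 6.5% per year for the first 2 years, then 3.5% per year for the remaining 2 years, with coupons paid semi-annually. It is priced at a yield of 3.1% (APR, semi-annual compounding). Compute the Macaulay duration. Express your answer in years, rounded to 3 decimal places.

3.633 years

Periodic yield y = 0.0155. Discount each cash flow and weight by its period:
  t   CF        PV=CF/(1+0.0155)^t    t·PV
  1        65.00        64.0079        64.0079
  2        65.00        63.0309       126.0618
  3        65.00        62.0688       186.2065
  4        65.00        61.1214       244.4858
  5        35.00        32.4092       162.0460
  6        35.00        31.9145       191.4872
  7        35.00        31.4274       219.9918
  8     2,035.00     1,799.3887    14,395.1097
  Σ                  2,145.3689    15,589.3967
Price P = Σ PV = 2,145.3689.
Macaulay duration = Σ(t·PV) / P = 15,589.3967 / 2,145.3689 = 7.26653 half-year periods.
In years: 7.26653 / 2 = 3.63327 years.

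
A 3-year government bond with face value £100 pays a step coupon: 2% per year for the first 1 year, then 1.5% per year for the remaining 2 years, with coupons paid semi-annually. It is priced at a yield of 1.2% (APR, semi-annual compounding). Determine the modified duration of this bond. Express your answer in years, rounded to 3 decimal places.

2.917 years

Periodic yield y = 0.006. First find Macaulay duration:
  t   CF        PV=CF/(1+0.006)^t    t·PV
  1         1.00         0.9940         0.9940
  2         1.00         0.9881         1.9762
  3         0.75         0.7367         2.2100
  4         0.75         0.7323         2.9291
  5         0.75         0.7279         3.6395
  6       100.75        97.1980       583.1878
  Σ                    101.3769       594.9366
P = 101.3769; Macaulay duration = 594.9366 / 101.3769 = 5.86856 half-year periods = 2.93428 years.
Modified duration = D_Mac / (1 + y) = 2.93428 / 1.006 = 2.91678 years.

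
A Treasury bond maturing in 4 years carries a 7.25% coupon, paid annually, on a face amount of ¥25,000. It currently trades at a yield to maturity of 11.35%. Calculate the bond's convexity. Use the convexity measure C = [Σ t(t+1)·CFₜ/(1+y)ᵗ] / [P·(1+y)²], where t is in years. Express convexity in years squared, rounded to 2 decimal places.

With y = 0.1135:
  t   CF        PV=CF/(1+0.1135)^t    t·PV        t(t+1)·PV
  1     1,812.50     1,627.7503     1,627.7503       3,255.5007
  2     1,812.50     1,461.8324     2,923.6647       8,770.9942
  3     1,812.50     1,312.8266     3,938.4797      15,753.9186
  4    26,812.50    17,441.2025    69,764.8099     348,824.0497
  Σ                 21,843.6117    78,254.7046     376,604.4631
P = 21,843.6117.
Convexity = Σ t(t+1)·PV / [P·(1+y)²] = 376,604.4631 / (21,843.6117 × 1.239882) = 13.90531.

13.91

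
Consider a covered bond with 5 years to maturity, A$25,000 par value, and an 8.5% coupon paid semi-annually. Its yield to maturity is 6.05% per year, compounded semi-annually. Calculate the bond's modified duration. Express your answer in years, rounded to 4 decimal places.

4.0981 years

Periodic yield y = 0.03025. First find Macaulay duration:
  t   CF        PV=CF/(1+0.03025)^t    t·PV
  1     1,062.50     1,031.3031     1,031.3031
  2     1,062.50     1,001.0222     2,002.0443
  3     1,062.50       971.6303     2,914.8910
  4     1,062.50       943.1015     3,772.4061
  5     1,062.50       915.4104     4,577.0518
  6     1,062.50       888.5323     5,331.1935
  7     1,062.50       862.4433     6,037.1034
  8     1,062.50       837.1205     6,696.9636
  9     1,062.50       812.5411     7,312.8698
  10   26,062.50    19,345.9402   193,459.4017
  Σ                 27,609.0448   233,135.2284
P = 27,609.0448; Macaulay duration = 233,135.2284 / 27,609.0448 = 8.44416 half-year periods = 4.22208 years.
Modified duration = D_Mac / (1 + y) = 4.22208 / 1.03025 = 4.09811 years.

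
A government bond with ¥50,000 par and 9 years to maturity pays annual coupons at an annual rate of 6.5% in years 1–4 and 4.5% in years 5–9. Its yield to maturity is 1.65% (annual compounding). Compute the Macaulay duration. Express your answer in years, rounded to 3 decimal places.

7.450 years

Periodic yield y = 0.0165. Discount each cash flow and weight by its year:
  t   CF        PV=CF/(1+0.0165)^t    t·PV
  1     3,250.00     3,197.2455     3,197.2455
  2     3,250.00     3,145.3472     6,290.6944
  3     3,250.00     3,094.2914     9,282.8742
  4     3,250.00     3,044.0644    12,176.2574
  5     2,250.00     2,073.2210    10,366.1051
  6     2,250.00     2,039.5681    12,237.4089
  7     2,250.00     2,006.4615    14,045.2307
  8     2,250.00     1,973.8923    15,791.1385
  9    52,250.00    45,094.1129   405,847.0163
  Σ                 65,668.2044   489,233.9709
Price P = Σ PV = 65,668.2044.
Macaulay duration = Σ(t·PV) / P = 489,233.9709 / 65,668.2044 = 7.45009 years.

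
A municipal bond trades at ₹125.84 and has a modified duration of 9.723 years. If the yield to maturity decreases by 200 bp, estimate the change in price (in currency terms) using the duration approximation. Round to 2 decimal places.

+₹24.47

Duration approximation: ΔP/P ≈ -D_mod · Δy = -9.723 × (-0.02) = +0.194460.
ΔP ≈ 125.84 × (+0.194460) = +24.4708464.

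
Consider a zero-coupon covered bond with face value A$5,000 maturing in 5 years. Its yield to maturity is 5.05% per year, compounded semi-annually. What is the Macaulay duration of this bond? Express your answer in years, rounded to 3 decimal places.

5.000 years

A zero-coupon bond has a single cash flow at maturity, so its Macaulay duration equals its maturity: 5 years.
(Equivalently: 10 semi-annual periods ÷ 2 = 5 years.)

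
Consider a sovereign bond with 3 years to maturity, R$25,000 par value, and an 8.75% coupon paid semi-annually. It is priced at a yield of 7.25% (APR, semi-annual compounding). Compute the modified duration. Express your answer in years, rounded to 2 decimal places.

2.61 years

Periodic yield y = 0.03625. First find Macaulay duration:
  t   CF        PV=CF/(1+0.03625)^t    t·PV
  1     1,093.75     1,055.4885     1,055.4885
  2     1,093.75     1,018.5655     2,037.1311
  3     1,093.75       982.9342     2,948.8025
  4     1,093.75       948.5493     3,794.1971
  5     1,093.75       915.3672     4,576.8360
  6    26,093.75    21,074.1097   126,444.6580
  Σ                 25,995.0144   140,857.1133
P = 25,995.0144; Macaulay duration = 140,857.1133 / 25,995.0144 = 5.41862 half-year periods = 2.70931 years.
Modified duration = D_Mac / (1 + y) = 2.70931 / 1.03625 = 2.61453 years.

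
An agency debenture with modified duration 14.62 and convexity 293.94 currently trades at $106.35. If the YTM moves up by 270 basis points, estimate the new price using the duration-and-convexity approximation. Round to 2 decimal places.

$75.76

Duration effect: -D_mod·Δy = -14.62 × (+0.027) = -0.394740
Convexity effect: ½·C·(Δy)² = 0.5 × 293.94 × (0.027)² = +0.10714113
ΔP/P ≈ -0.394740 + 0.10714113 = -0.28759887
New price ≈ 106.35 × (1 - 0.28759887) = 75.7638601755.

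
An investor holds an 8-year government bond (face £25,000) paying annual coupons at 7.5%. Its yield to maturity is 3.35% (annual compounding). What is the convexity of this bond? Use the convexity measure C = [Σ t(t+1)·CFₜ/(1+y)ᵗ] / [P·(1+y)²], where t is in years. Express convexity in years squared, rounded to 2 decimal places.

50.91

With y = 0.0335:
  t   CF        PV=CF/(1+0.0335)^t    t·PV        t(t+1)·PV
  1     1,875.00     1,814.2235     1,814.2235       3,628.4470
  2     1,875.00     1,755.4170     3,510.8341      10,532.5022
  3     1,875.00     1,698.5167     5,095.5502      20,382.2008
  4     1,875.00     1,643.4608     6,573.8432      32,869.2159
  5     1,875.00     1,590.1894     7,950.9472      47,705.6834
  6     1,875.00     1,538.6448     9,231.8691      64,623.0835
  7     1,875.00     1,488.7710    10,421.3971      83,371.1769
  8    26,875.00    20,647.3645   165,178.9162   1,486,610.2458
  Σ                 32,176.5879   209,777.5806   1,749,722.5556
P = 32,176.5879.
Convexity = Σ t(t+1)·PV / [P·(1+y)²] = 1,749,722.5556 / (32,176.5879 × 1.068122) = 50.91060.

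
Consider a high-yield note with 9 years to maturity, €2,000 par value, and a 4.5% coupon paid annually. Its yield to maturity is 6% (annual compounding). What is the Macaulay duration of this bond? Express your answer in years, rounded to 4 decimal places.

Periodic yield y = 0.06. Discount each cash flow and weight by its year:
  t   CF        PV=CF/(1+0.06)^t    t·PV
  1        90.00        84.9057        84.9057
  2        90.00        80.0997       160.1994
  3        90.00        75.5657       226.6972
  4        90.00        71.2884       285.1537
  5        90.00        67.2532       336.2662
  6        90.00        63.4464       380.6787
  7        90.00        59.8551       418.9860
  8        90.00        56.4671       451.7369
  9     2,090.00     1,237.0678    11,133.6101
  Σ                  1,795.9492    13,478.2338
Price P = Σ PV = 1,795.9492.
Macaulay duration = Σ(t·PV) / P = 13,478.2338 / 1,795.9492 = 7.50480 years.

7.5048 years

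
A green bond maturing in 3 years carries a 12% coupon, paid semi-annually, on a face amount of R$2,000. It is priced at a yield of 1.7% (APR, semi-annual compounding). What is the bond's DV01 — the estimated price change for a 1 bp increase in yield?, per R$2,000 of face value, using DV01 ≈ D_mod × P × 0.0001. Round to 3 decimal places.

Periodic yield y = 0.0085.
  t   CF        PV=CF/(1+0.0085)^t    t·PV
  1       120.00       118.9886       118.9886
  2       120.00       117.9857       235.9714
  3       120.00       116.9913       350.9739
  4       120.00       116.0052       464.0210
  5       120.00       115.0275       575.1376
  6     2,120.00     2,015.0250    12,090.1502
  Σ                  2,600.0234    13,835.2427
P = 2,600.0234; D_Mac = 5.32120 half-year periods = 2.66060 yrs; D_mod = 2.63818 yrs.
DV01 ≈ 2.63818 × 2,600.0234 × 0.0001 = 0.685932.

R$0.686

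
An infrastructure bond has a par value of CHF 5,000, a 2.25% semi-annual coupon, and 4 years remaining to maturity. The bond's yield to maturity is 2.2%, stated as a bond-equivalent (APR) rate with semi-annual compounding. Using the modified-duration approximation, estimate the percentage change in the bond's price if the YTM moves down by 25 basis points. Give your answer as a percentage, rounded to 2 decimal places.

Periodic yield y = 0.011. Modified duration first:
  t   CF        PV=CF/(1+0.011)^t    t·PV
  1        56.25        55.6380        55.6380
  2        56.25        55.0326       110.0652
  3        56.25        54.4339       163.3016
  4        56.25        53.8416       215.3664
  5        56.25        53.2558       266.2789
  6        56.25        52.6763       316.0580
  7        56.25        52.1032       364.7224
  8     5,056.25     4,632.5412    37,060.3299
  Σ                  5,009.5226    38,551.7605
P = 5,009.5226; D_Mac = 7.69570 half-year periods = 3.84785 yrs; D_mod = 3.84785/(1+0.011) = 3.80598 yrs.
ΔP/P ≈ -D_mod · Δy = -3.80598 × (-0.0025) = +0.009515 = +0.9515%.

+0.95%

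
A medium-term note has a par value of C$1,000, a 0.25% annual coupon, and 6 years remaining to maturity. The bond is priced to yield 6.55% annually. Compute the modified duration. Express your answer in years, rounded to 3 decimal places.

5.587 years

Periodic yield y = 0.0655. First find Macaulay duration:
  t   CF        PV=CF/(1+0.0655)^t    t·PV
  1         2.50         2.3463         2.3463
  2         2.50         2.2021         4.4042
  3         2.50         2.0667         6.2001
  4         2.50         1.9397         7.7587
  5         2.50         1.8204         9.1021
  6     1,002.50       685.1153     4,110.6917
  Σ                    695.4905     4,140.5031
P = 695.4905; Macaulay duration = 4,140.5031 / 695.4905 = 5.95336 years.
Modified duration = D_Mac / (1 + y) = 5.95336 / 1.0655 = 5.58738 years.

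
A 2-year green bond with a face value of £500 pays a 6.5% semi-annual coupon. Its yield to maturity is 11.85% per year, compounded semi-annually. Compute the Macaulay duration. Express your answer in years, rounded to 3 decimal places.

Periodic yield y = 0.05925. Discount each cash flow and weight by its period:
  t   CF        PV=CF/(1+0.05925)^t    t·PV
  1        16.25        15.3410        15.3410
  2        16.25        14.4829        28.9659
  3        16.25        13.6728        41.0184
  4       516.25       410.0777     1,640.3109
  Σ                    453.5745     1,725.6362
Price P = Σ PV = 453.5745.
Macaulay duration = Σ(t·PV) / P = 1,725.6362 / 453.5745 = 3.80453 half-year periods.
In years: 3.80453 / 2 = 1.90226 years.

1.902 years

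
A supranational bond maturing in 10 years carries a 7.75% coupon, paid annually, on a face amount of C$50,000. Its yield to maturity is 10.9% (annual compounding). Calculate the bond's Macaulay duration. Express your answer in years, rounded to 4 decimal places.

6.9930 years

Periodic yield y = 0.109. Discount each cash flow and weight by its year:
  t   CF        PV=CF/(1+0.109)^t    t·PV
  1     3,875.00     3,494.1389     3,494.1389
  2     3,875.00     3,150.7113     6,301.4227
  3     3,875.00     2,841.0382     8,523.1145
  4     3,875.00     2,561.8018    10,247.2071
  5     3,875.00     2,310.0106    11,550.0531
  6     3,875.00     2,082.9672    12,497.8032
  7     3,875.00     1,878.2391    13,147.6739
  8     3,875.00     1,693.6331    13,549.0649
  9     3,875.00     1,527.1714    13,744.5429
  10   53,875.00    19,145.7252   191,457.2522
  Σ                 40,685.4369   284,512.2733
Price P = Σ PV = 40,685.4369.
Macaulay duration = Σ(t·PV) / P = 284,512.2733 / 40,685.4369 = 6.99298 years.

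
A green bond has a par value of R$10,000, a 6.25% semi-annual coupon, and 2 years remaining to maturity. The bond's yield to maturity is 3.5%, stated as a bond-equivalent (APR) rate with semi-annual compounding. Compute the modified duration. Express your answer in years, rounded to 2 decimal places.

1.88 years

Periodic yield y = 0.0175. First find Macaulay duration:
  t   CF        PV=CF/(1+0.0175)^t    t·PV
  1       312.50       307.1253       307.1253
  2       312.50       301.8431       603.6861
  3       312.50       296.6516       889.9549
  4    10,312.50     9,621.1346    38,484.5384
  Σ                 10,526.7546    40,285.3047
P = 10,526.7546; Macaulay duration = 40,285.3047 / 10,526.7546 = 3.82694 half-year periods = 1.91347 years.
Modified duration = D_Mac / (1 + y) = 1.91347 / 1.0175 = 1.88056 years.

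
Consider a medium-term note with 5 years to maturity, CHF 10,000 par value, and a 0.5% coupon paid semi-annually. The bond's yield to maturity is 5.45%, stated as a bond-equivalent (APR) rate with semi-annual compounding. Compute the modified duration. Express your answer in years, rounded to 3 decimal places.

Periodic yield y = 0.02725. First find Macaulay duration:
  t   CF        PV=CF/(1+0.02725)^t    t·PV
  1        25.00        24.3368        24.3368
  2        25.00        23.6912        47.3825
  3        25.00        23.0628        69.1883
  4        25.00        22.4510        89.8039
  5        25.00        21.8554       109.2771
  6        25.00        21.2757       127.6540
  7        25.00        20.7113       144.9790
  8        25.00        20.1619       161.2950
  9        25.00        19.6270       176.6433
  10   10,025.00     7,661.6601    76,616.6011
  Σ                  7,858.8332    77,567.1610
P = 7,858.8332; Macaulay duration = 77,567.1610 / 7,858.8332 = 9.87006 half-year periods = 4.93503 years.
Modified duration = D_Mac / (1 + y) = 4.93503 / 1.02725 = 4.80412 years.

4.804 years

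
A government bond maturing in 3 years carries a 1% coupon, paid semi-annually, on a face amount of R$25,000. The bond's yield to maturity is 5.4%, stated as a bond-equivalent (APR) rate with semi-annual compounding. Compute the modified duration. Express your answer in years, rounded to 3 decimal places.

Periodic yield y = 0.027. First find Macaulay duration:
  t   CF        PV=CF/(1+0.027)^t    t·PV
  1       125.00       121.7137       121.7137
  2       125.00       118.5139       237.0277
  3       125.00       115.3981       346.1943
  4       125.00       112.3643       449.4571
  5       125.00       109.4102       547.0510
  6    25,125.00    21,413.2905   128,479.7430
  Σ                 21,990.6907   130,181.1868
P = 21,990.6907; Macaulay duration = 130,181.1868 / 21,990.6907 = 5.91983 half-year periods = 2.95992 years.
Modified duration = D_Mac / (1 + y) = 2.95992 / 1.027 = 2.88210 years.

2.882 years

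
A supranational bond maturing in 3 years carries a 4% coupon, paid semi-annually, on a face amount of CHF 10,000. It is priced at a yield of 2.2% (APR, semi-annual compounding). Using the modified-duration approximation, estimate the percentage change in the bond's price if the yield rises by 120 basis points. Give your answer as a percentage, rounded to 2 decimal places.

Periodic yield y = 0.011. Modified duration first:
  t   CF        PV=CF/(1+0.011)^t    t·PV
  1       200.00       197.8239       197.8239
  2       200.00       195.6715       391.3431
  3       200.00       193.5426       580.6277
  4       200.00       191.4368       765.7471
  5       200.00       189.3539       946.7694
  6    10,200.00     9,551.9763    57,311.8581
  Σ                 10,519.8051    60,194.1694
P = 10,519.8051; D_Mac = 5.72199 half-year periods = 2.86099 yrs; D_mod = 2.86099/(1+0.011) = 2.82986 yrs.
ΔP/P ≈ -D_mod · Δy = -2.82986 × (+0.012) = -0.033958 = -3.3958%.

-3.40%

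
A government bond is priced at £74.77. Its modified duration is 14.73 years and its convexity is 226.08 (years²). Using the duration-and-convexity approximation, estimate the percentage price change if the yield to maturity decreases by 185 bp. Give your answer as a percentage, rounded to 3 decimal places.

+31.119%

Duration effect: -D_mod·Δy = -14.73 × (-0.0185) = +0.272505
Convexity effect: ½·C·(Δy)² = 0.5 × 226.08 × (-0.0185)² = +0.03868794
ΔP/P ≈ +0.272505 + 0.03868794 = +0.31119294
= +31.119294%.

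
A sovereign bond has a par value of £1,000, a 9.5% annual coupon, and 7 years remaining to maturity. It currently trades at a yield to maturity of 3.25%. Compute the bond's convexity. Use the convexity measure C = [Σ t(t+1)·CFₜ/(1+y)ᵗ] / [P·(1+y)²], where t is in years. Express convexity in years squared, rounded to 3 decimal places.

39.375

With y = 0.0325:
  t   CF        PV=CF/(1+0.0325)^t    t·PV        t(t+1)·PV
  1        95.00        92.0097        92.0097         184.0194
  2        95.00        89.1135       178.2270         534.6810
  3        95.00        86.3085       258.9254       1,035.7017
  4        95.00        83.5917       334.3670       1,671.8348
  5        95.00        80.9605       404.8026       2,428.8157
  6        95.00        78.4121       470.4728       3,293.3094
  7     1,095.00       875.3540     6,127.4777      49,019.8213
  Σ                  1,385.7500     7,866.2821      58,168.1832
P = 1,385.7500.
Convexity = Σ t(t+1)·PV / [P·(1+y)²] = 58,168.1832 / (1,385.7500 × 1.066056) = 39.37499.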